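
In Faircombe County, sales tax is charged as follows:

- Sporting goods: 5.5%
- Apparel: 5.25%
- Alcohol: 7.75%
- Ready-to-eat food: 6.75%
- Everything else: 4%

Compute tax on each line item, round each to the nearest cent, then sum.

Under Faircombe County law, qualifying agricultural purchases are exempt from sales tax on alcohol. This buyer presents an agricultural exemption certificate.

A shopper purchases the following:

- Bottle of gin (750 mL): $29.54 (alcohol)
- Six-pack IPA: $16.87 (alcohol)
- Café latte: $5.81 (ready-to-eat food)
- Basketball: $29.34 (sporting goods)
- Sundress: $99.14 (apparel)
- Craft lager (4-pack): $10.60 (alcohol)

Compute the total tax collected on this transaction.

Bottle of gin (750 mL) $29.54: alcohol, buyer-exempt → 0% → $0.00
Six-pack IPA $16.87: alcohol, buyer-exempt → 0% → $0.00
Café latte $5.81: ready-to-eat food → 6.75% → $0.39
Basketball $29.34: sporting goods → 5.5% → $1.61
Sundress $99.14: apparel → 5.25% → $5.20
Craft lager (4-pack) $10.60: alcohol, buyer-exempt → 0% → $0.00
Total tax = $0.39 + $1.61 + $5.20 = $7.20

$7.20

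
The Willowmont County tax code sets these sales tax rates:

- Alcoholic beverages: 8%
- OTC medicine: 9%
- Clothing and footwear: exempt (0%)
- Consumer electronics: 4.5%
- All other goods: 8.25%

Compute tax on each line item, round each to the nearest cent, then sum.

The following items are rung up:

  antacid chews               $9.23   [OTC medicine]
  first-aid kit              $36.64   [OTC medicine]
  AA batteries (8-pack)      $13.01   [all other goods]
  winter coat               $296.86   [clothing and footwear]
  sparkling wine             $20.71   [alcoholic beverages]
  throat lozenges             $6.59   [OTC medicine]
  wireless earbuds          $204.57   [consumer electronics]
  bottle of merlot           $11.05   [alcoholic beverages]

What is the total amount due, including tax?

$616.20

Antacid chews $9.23: OTC medicine → 9% → $0.83
First-aid kit $36.64: OTC medicine → 9% → $3.30
AA batteries (8-pack) $13.01: all other goods → 8.25% → $1.07
Winter coat $296.86: clothing and footwear → 0% → $0.00
Sparkling wine $20.71: alcoholic beverages → 8% → $1.66
Throat lozenges $6.59: OTC medicine → 9% → $0.59
Wireless earbuds $204.57: consumer electronics → 4.5% → $9.21
Bottle of merlot $11.05: alcoholic beverages → 8% → $0.88
Subtotal = $598.66; tax = $17.54; total due = $616.20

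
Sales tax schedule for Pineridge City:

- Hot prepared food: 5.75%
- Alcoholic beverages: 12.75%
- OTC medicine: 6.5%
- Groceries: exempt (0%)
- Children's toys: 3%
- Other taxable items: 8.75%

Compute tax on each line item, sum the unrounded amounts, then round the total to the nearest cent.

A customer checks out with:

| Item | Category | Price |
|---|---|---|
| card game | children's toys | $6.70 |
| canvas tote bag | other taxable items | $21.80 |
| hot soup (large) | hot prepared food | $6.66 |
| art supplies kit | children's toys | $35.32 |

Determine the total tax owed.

Card game $6.70: children's toys → 3% → $0.201
Canvas tote bag $21.80: other taxable items → 8.75% → $1.9075
Hot soup (large) $6.66: hot prepared food → 5.75% → $0.38295
Art supplies kit $35.32: children's toys → 3% → $1.0596
Unrounded tax sum = $3.55105 → $3.55

$3.55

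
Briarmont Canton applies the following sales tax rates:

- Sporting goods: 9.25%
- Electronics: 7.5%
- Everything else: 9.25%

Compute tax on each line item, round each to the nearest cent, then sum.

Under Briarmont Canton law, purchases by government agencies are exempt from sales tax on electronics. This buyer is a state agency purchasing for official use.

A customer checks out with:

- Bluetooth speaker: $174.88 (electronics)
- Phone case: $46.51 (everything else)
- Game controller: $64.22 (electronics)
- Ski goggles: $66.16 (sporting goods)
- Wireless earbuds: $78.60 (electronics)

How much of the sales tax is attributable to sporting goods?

$6.12

Ski goggles $66.16: sporting goods → 9.25% → $6.12
Tax on sporting goods = $6.12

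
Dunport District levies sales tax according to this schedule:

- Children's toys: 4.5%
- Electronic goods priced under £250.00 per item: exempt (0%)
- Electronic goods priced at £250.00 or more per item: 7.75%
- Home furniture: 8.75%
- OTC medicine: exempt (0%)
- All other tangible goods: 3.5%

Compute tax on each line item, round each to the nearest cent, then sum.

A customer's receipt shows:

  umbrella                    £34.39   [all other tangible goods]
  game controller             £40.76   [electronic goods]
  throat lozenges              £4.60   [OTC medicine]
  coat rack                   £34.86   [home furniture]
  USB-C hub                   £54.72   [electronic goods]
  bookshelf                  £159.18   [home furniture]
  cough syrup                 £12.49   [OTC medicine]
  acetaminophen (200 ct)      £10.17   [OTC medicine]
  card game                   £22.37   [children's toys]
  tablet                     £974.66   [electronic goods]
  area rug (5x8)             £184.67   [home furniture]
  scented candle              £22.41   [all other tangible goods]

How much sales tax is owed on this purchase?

Umbrella £34.39: all other tangible goods → 3.5% → £1.20
Game controller £40.76: electronic goods, under £250.00 → 0% → £0.00
Throat lozenges £4.60: OTC medicine → 0% → £0.00
Coat rack £34.86: home furniture → 8.75% → £3.05
USB-C hub £54.72: electronic goods, under £250.00 → 0% → £0.00
Bookshelf £159.18: home furniture → 8.75% → £13.93
Cough syrup £12.49: OTC medicine → 0% → £0.00
Acetaminophen (200 ct) £10.17: OTC medicine → 0% → £0.00
Card game £22.37: children's toys → 4.5% → £1.01
Tablet £974.66: electronic goods, £250.00 or more → 7.75% → £75.54
Area rug (5x8) £184.67: home furniture → 8.75% → £16.16
Scented candle £22.41: all other tangible goods → 3.5% → £0.78
Total tax = £1.20 + £3.05 + £13.93 + £1.01 + £75.54 + £16.16 + £0.78 = £111.67

£111.67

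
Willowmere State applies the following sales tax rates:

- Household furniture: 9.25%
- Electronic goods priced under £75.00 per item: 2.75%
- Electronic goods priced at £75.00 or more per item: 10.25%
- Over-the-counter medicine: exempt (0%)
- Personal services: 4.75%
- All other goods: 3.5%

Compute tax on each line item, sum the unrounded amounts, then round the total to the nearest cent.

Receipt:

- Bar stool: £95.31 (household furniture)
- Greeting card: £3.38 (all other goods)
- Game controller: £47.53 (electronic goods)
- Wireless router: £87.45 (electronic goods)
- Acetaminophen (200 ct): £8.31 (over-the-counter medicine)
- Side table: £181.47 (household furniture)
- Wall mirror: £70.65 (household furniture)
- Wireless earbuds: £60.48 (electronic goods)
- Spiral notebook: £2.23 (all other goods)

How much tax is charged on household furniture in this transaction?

Bar stool £95.31: household furniture → 9.25% → £8.816175
Side table £181.47: household furniture → 9.25% → £16.785975
Wall mirror £70.65: household furniture → 9.25% → £6.535125
Tax on household furniture: unrounded sum = £32.137275 → £32.14

£32.14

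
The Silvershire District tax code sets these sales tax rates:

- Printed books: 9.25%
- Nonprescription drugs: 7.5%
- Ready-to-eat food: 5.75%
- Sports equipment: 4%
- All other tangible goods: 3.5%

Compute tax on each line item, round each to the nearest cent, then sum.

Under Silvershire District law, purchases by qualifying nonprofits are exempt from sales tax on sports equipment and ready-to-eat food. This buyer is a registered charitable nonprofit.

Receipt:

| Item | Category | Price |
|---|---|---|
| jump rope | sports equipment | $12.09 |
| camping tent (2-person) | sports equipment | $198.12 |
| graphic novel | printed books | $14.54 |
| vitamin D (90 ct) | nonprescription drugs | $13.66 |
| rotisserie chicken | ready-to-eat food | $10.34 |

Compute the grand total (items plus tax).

Jump rope $12.09: sports equipment, buyer-exempt → 0% → $0.00
Camping tent (2-person) $198.12: sports equipment, buyer-exempt → 0% → $0.00
Graphic novel $14.54: printed books → 9.25% → $1.34
Vitamin D (90 ct) $13.66: nonprescription drugs → 7.5% → $1.02
Rotisserie chicken $10.34: ready-to-eat food, buyer-exempt → 0% → $0.00
Subtotal = $248.75; tax = $2.36; total due = $251.11

$251.11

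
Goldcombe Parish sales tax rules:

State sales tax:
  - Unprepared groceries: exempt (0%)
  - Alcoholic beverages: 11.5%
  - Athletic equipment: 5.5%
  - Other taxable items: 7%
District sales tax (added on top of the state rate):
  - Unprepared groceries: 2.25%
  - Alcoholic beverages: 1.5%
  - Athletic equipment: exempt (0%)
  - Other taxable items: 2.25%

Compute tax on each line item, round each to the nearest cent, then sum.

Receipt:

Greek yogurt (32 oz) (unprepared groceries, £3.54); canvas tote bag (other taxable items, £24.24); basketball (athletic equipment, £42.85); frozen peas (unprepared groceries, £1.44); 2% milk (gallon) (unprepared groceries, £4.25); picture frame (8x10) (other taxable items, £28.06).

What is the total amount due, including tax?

Greek yogurt (32 oz) £3.54: unprepared groceries → 0% + 2.25% district = 2.25% → £0.08
Canvas tote bag £24.24: other taxable items → 7% + 2.25% district = 9.25% → £2.24
Basketball £42.85: athletic equipment → 5.5% + 0% district = 5.5% → £2.36
Frozen peas £1.44: unprepared groceries → 0% + 2.25% district = 2.25% → £0.03
2% milk (gallon) £4.25: unprepared groceries → 0% + 2.25% district = 2.25% → £0.10
Picture frame (8x10) £28.06: other taxable items → 7% + 2.25% district = 9.25% → £2.60
Subtotal = £104.38; tax = £7.41; total due = £111.79

£111.79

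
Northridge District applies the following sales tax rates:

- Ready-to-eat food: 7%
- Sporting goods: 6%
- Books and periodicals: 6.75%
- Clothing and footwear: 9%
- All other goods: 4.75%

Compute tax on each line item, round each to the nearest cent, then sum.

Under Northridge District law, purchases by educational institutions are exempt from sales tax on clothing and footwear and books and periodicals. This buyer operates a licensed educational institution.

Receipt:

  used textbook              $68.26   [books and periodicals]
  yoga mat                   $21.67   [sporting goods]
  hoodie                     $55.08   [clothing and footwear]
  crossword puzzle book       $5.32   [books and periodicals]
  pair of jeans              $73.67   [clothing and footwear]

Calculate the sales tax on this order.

$1.30

Used textbook $68.26: books and periodicals, buyer-exempt → 0% → $0.00
Yoga mat $21.67: sporting goods → 6% → $1.30
Hoodie $55.08: clothing and footwear, buyer-exempt → 0% → $0.00
Crossword puzzle book $5.32: books and periodicals, buyer-exempt → 0% → $0.00
Pair of jeans $73.67: clothing and footwear, buyer-exempt → 0% → $0.00
Total tax = $1.30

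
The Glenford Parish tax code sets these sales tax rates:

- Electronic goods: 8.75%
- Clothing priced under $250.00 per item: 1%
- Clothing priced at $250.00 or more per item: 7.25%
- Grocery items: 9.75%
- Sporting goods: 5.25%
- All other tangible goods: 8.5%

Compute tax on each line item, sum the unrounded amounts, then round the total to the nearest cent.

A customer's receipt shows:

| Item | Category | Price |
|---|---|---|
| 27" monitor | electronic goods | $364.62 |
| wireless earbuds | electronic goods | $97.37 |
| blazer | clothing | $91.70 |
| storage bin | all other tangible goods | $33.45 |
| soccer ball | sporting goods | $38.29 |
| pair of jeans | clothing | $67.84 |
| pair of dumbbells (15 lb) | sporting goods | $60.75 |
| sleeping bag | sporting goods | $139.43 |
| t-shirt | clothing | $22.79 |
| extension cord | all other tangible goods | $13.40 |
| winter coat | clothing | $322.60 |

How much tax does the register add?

27" monitor $364.62: electronic goods → 8.75% → $31.90425
Wireless earbuds $97.37: electronic goods → 8.75% → $8.519875
Blazer $91.70: clothing, under $250.00 → 1% → $0.917
Storage bin $33.45: all other tangible goods → 8.5% → $2.84325
Soccer ball $38.29: sporting goods → 5.25% → $2.010225
Pair of jeans $67.84: clothing, under $250.00 → 1% → $0.6784
Pair of dumbbells (15 lb) $60.75: sporting goods → 5.25% → $3.189375
Sleeping bag $139.43: sporting goods → 5.25% → $7.320075
T-shirt $22.79: clothing, under $250.00 → 1% → $0.2279
Extension cord $13.40: all other tangible goods → 8.5% → $1.139
Winter coat $322.60: clothing, $250.00 or more → 7.25% → $23.3885
Unrounded tax sum = $82.13785 → $82.14

$82.14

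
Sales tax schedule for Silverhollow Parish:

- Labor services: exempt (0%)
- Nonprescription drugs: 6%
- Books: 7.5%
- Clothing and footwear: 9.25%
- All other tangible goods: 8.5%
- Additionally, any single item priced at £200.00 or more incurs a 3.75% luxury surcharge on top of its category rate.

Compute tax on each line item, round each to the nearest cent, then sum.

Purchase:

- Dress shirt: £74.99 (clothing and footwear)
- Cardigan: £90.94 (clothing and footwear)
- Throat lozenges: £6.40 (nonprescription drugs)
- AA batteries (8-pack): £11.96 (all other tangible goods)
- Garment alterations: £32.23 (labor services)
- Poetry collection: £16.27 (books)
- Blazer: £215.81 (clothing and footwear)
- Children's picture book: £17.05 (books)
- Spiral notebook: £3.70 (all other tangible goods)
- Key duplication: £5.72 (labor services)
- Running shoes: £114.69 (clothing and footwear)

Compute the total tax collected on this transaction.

£58.23

Dress shirt £74.99: clothing and footwear → 9.25% → £6.94
Cardigan £90.94: clothing and footwear → 9.25% → £8.41
Throat lozenges £6.40: nonprescription drugs → 6% → £0.38
AA batteries (8-pack) £11.96: all other tangible goods → 8.5% → £1.02
Garment alterations £32.23: labor services → 0% → £0.00
Poetry collection £16.27: books → 7.5% → £1.22
Blazer £215.81: clothing and footwear → 9.25% + 3.75% surcharge = 13% → £28.06
Children's picture book £17.05: books → 7.5% → £1.28
Spiral notebook £3.70: all other tangible goods → 8.5% → £0.31
Key duplication £5.72: labor services → 0% → £0.00
Running shoes £114.69: clothing and footwear → 9.25% → £10.61
Total tax = £6.94 + £8.41 + £0.38 + £1.02 + £1.22 + £28.06 + £1.28 + £0.31 + £10.61 = £58.23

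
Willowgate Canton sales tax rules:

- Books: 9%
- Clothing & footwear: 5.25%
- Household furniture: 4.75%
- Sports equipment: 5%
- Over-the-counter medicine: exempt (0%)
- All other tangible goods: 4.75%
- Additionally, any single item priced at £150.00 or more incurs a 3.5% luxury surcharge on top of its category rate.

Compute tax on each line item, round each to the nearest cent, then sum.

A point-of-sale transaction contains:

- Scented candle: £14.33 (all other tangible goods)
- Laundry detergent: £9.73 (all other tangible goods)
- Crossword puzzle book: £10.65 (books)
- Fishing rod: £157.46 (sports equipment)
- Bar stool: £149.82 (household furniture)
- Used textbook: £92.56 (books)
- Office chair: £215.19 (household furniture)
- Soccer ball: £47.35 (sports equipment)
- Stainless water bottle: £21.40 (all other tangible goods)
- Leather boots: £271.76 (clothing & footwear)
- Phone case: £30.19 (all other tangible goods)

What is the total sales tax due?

£77.28

Scented candle £14.33: all other tangible goods → 4.75% → £0.68
Laundry detergent £9.73: all other tangible goods → 4.75% → £0.46
Crossword puzzle book £10.65: books → 9% → £0.96
Fishing rod £157.46: sports equipment → 5% + 3.5% surcharge = 8.5% → £13.38
Bar stool £149.82: household furniture → 4.75% → £7.12
Used textbook £92.56: books → 9% → £8.33
Office chair £215.19: household furniture → 4.75% + 3.5% surcharge = 8.25% → £17.75
Soccer ball £47.35: sports equipment → 5% → £2.37
Stainless water bottle £21.40: all other tangible goods → 4.75% → £1.02
Leather boots £271.76: clothing & footwear → 5.25% + 3.5% surcharge = 8.75% → £23.78
Phone case £30.19: all other tangible goods → 4.75% → £1.43
Total tax = £0.68 + £0.46 + £0.96 + £13.38 + £7.12 + £8.33 + £17.75 + £2.37 + £1.02 + £23.78 + £1.43 = £77.28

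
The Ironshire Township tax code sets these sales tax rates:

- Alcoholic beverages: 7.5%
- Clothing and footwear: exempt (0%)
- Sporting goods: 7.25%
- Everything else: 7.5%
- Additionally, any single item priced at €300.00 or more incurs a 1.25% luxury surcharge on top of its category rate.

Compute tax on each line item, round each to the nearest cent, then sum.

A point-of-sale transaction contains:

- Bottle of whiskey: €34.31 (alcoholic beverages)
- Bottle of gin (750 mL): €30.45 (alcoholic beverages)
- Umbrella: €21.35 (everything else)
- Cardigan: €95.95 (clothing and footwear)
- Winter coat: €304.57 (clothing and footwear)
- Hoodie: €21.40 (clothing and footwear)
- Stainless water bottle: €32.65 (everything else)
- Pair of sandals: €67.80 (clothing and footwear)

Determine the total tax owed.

€12.71

Bottle of whiskey €34.31: alcoholic beverages → 7.5% → €2.57
Bottle of gin (750 mL) €30.45: alcoholic beverages → 7.5% → €2.28
Umbrella €21.35: everything else → 7.5% → €1.60
Cardigan €95.95: clothing and footwear → 0% → €0.00
Winter coat €304.57: clothing and footwear → 0% + 1.25% surcharge = 1.25% → €3.81
Hoodie €21.40: clothing and footwear → 0% → €0.00
Stainless water bottle €32.65: everything else → 7.5% → €2.45
Pair of sandals €67.80: clothing and footwear → 0% → €0.00
Total tax = €2.57 + €2.28 + €1.60 + €3.81 + €2.45 = €12.71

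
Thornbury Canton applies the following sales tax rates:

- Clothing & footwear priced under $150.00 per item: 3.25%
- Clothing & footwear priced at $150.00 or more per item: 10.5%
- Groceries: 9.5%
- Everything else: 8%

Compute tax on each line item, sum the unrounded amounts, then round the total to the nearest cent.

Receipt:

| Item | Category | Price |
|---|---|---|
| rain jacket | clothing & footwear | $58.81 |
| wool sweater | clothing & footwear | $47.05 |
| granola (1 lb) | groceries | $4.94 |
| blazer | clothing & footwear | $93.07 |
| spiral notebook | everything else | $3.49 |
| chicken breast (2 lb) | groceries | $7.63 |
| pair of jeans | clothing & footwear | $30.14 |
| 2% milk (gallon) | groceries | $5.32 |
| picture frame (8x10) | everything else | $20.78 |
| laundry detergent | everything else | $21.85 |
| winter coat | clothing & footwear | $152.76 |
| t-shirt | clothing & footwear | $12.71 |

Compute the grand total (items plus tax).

Rain jacket $58.81: clothing & footwear, under $150.00 → 3.25% → $1.911325
Wool sweater $47.05: clothing & footwear, under $150.00 → 3.25% → $1.529125
Granola (1 lb) $4.94: groceries → 9.5% → $0.4693
Blazer $93.07: clothing & footwear, under $150.00 → 3.25% → $3.024775
Spiral notebook $3.49: everything else → 8% → $0.2792
Chicken breast (2 lb) $7.63: groceries → 9.5% → $0.72485
Pair of jeans $30.14: clothing & footwear, under $150.00 → 3.25% → $0.97955
2% milk (gallon) $5.32: groceries → 9.5% → $0.5054
Picture frame (8x10) $20.78: everything else → 8% → $1.6624
Laundry detergent $21.85: everything else → 8% → $1.748
Winter coat $152.76: clothing & footwear, $150.00 or more → 10.5% → $16.0398
T-shirt $12.71: clothing & footwear, under $150.00 → 3.25% → $0.413075
Subtotal = $458.55; unrounded tax = $29.2868 → $29.29; total due = $487.84

$487.84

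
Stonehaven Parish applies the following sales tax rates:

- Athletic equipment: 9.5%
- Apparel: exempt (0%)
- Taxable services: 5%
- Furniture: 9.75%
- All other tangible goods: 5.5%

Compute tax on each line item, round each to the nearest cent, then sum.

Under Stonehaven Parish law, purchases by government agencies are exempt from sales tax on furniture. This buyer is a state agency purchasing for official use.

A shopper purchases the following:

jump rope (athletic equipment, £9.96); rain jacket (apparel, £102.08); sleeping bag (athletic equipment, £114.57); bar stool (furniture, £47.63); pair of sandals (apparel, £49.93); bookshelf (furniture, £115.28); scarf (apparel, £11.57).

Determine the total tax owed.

Jump rope £9.96: athletic equipment → 9.5% → £0.95
Rain jacket £102.08: apparel → 0% → £0.00
Sleeping bag £114.57: athletic equipment → 9.5% → £10.88
Bar stool £47.63: furniture, buyer-exempt → 0% → £0.00
Pair of sandals £49.93: apparel → 0% → £0.00
Bookshelf £115.28: furniture, buyer-exempt → 0% → £0.00
Scarf £11.57: apparel → 0% → £0.00
Total tax = £0.95 + £10.88 = £11.83

£11.83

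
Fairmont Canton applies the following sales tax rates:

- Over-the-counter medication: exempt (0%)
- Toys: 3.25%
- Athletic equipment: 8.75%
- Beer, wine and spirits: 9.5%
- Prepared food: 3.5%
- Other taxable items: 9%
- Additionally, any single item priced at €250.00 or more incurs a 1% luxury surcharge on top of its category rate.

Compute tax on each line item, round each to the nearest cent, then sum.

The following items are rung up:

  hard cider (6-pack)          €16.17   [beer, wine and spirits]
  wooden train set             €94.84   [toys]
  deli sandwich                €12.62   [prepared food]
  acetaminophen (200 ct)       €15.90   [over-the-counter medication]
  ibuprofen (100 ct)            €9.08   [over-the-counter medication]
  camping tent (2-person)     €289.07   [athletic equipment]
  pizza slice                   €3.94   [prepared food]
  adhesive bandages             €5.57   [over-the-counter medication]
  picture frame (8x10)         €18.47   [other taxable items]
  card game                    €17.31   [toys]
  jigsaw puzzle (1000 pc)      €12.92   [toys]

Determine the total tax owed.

Hard cider (6-pack) €16.17: beer, wine and spirits → 9.5% → €1.54
Wooden train set €94.84: toys → 3.25% → €3.08
Deli sandwich €12.62: prepared food → 3.5% → €0.44
Acetaminophen (200 ct) €15.90: over-the-counter medication → 0% → €0.00
Ibuprofen (100 ct) €9.08: over-the-counter medication → 0% → €0.00
Camping tent (2-person) €289.07: athletic equipment → 8.75% + 1% surcharge = 9.75% → €28.18
Pizza slice €3.94: prepared food → 3.5% → €0.14
Adhesive bandages €5.57: over-the-counter medication → 0% → €0.00
Picture frame (8x10) €18.47: other taxable items → 9% → €1.66
Card game €17.31: toys → 3.25% → €0.56
Jigsaw puzzle (1000 pc) €12.92: toys → 3.25% → €0.42
Total tax = €1.54 + €3.08 + €0.44 + €28.18 + €0.14 + €1.66 + €0.56 + €0.42 = €36.02

€36.02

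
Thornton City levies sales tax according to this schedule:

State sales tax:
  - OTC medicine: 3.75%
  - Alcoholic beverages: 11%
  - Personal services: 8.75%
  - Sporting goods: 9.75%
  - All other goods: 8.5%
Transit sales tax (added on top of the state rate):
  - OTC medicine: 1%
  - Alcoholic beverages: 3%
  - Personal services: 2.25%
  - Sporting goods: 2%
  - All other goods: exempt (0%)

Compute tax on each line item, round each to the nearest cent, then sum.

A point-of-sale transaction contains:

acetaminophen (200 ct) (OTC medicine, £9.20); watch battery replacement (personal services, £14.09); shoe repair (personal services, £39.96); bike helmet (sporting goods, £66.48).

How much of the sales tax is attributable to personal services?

£5.95

Watch battery replacement £14.09: personal services → 8.75% + 2.25% transit = 11% → £1.55
Shoe repair £39.96: personal services → 8.75% + 2.25% transit = 11% → £4.40
Tax on personal services = £1.55 + £4.40 = £5.95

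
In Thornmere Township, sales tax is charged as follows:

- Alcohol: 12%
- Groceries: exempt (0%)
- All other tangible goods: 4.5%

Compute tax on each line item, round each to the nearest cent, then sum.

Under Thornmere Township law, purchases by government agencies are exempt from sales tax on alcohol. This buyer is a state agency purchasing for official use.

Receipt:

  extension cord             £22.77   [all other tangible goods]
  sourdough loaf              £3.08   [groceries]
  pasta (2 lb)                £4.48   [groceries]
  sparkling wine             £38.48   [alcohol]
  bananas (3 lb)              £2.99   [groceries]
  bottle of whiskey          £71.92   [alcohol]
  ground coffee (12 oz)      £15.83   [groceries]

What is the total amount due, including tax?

£160.57

Extension cord £22.77: all other tangible goods → 4.5% → £1.02
Sourdough loaf £3.08: groceries → 0% → £0.00
Pasta (2 lb) £4.48: groceries → 0% → £0.00
Sparkling wine £38.48: alcohol, buyer-exempt → 0% → £0.00
Bananas (3 lb) £2.99: groceries → 0% → £0.00
Bottle of whiskey £71.92: alcohol, buyer-exempt → 0% → £0.00
Ground coffee (12 oz) £15.83: groceries → 0% → £0.00
Subtotal = £159.55; tax = £1.02; total due = £160.57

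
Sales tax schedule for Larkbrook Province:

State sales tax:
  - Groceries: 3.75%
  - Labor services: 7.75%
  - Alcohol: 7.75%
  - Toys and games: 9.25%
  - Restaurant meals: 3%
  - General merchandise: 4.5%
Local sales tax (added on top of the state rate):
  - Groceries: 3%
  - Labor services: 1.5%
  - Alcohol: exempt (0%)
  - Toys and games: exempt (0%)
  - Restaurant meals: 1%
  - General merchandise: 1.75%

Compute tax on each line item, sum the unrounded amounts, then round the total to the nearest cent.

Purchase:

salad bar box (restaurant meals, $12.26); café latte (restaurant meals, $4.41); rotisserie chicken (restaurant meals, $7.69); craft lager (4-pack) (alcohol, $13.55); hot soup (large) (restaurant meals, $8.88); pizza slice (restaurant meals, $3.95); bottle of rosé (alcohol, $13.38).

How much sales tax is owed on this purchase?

Salad bar box $12.26: restaurant meals → 3% + 1% local = 4% → $0.4904
Café latte $4.41: restaurant meals → 3% + 1% local = 4% → $0.1764
Rotisserie chicken $7.69: restaurant meals → 3% + 1% local = 4% → $0.3076
Craft lager (4-pack) $13.55: alcohol → 7.75% + 0% local = 7.75% → $1.050125
Hot soup (large) $8.88: restaurant meals → 3% + 1% local = 4% → $0.3552
Pizza slice $3.95: restaurant meals → 3% + 1% local = 4% → $0.158
Bottle of rosé $13.38: alcohol → 7.75% + 0% local = 7.75% → $1.03695
Unrounded tax sum = $3.574675 → $3.57

$3.57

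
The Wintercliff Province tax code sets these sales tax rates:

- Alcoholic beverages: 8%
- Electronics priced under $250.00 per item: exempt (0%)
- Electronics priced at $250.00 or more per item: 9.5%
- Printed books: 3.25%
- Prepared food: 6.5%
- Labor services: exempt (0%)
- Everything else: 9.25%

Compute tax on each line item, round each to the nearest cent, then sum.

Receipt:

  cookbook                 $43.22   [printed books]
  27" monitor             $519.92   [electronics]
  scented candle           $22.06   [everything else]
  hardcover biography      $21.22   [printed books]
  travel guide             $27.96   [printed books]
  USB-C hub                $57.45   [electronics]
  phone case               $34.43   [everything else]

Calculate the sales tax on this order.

$57.61

Cookbook $43.22: printed books → 3.25% → $1.40
27" monitor $519.92: electronics, $250.00 or more → 9.5% → $49.39
Scented candle $22.06: everything else → 9.25% → $2.04
Hardcover biography $21.22: printed books → 3.25% → $0.69
Travel guide $27.96: printed books → 3.25% → $0.91
USB-C hub $57.45: electronics, under $250.00 → 0% → $0.00
Phone case $34.43: everything else → 9.25% → $3.18
Total tax = $1.40 + $49.39 + $2.04 + $0.69 + $0.91 + $3.18 = $57.61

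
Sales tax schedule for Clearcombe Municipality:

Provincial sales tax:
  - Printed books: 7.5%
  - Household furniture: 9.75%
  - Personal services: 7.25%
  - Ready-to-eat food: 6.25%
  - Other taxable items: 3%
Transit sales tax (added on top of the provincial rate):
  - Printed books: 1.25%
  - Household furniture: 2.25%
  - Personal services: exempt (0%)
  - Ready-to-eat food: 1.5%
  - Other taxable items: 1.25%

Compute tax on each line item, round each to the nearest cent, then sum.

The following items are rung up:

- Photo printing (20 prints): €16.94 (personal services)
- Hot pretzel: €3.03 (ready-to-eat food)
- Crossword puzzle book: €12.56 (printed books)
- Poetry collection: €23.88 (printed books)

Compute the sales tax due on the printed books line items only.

€3.19

Crossword puzzle book €12.56: printed books → 7.5% + 1.25% transit = 8.75% → €1.10
Poetry collection €23.88: printed books → 7.5% + 1.25% transit = 8.75% → €2.09
Tax on printed books = €1.10 + €2.09 = €3.19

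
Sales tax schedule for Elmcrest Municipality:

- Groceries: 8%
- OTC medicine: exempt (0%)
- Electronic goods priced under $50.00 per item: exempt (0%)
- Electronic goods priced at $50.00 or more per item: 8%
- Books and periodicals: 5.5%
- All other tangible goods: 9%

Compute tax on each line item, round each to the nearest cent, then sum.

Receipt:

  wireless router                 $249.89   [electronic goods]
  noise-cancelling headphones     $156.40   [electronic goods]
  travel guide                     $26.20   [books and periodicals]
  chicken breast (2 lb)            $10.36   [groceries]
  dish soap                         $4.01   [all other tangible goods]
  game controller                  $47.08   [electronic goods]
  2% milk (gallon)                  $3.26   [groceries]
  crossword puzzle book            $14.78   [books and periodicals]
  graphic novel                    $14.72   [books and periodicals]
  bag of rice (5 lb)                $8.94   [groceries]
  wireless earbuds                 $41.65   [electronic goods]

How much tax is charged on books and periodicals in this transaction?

Travel guide $26.20: books and periodicals → 5.5% → $1.44
Crossword puzzle book $14.78: books and periodicals → 5.5% → $0.81
Graphic novel $14.72: books and periodicals → 5.5% → $0.81
Tax on books and periodicals = $1.44 + $0.81 + $0.81 = $3.06

$3.06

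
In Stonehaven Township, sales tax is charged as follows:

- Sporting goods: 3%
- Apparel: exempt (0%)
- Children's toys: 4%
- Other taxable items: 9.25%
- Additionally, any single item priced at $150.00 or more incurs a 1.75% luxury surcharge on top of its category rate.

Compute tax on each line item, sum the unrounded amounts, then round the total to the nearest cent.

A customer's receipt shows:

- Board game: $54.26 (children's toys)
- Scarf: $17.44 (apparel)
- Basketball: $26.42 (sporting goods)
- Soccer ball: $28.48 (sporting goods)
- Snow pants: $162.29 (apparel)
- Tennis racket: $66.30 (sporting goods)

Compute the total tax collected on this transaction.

Board game $54.26: children's toys → 4% → $2.1704
Scarf $17.44: apparel → 0% → $0.00
Basketball $26.42: sporting goods → 3% → $0.7926
Soccer ball $28.48: sporting goods → 3% → $0.8544
Snow pants $162.29: apparel → 0% + 1.75% surcharge = 1.75% → $2.840075
Tennis racket $66.30: sporting goods → 3% → $1.989
Unrounded tax sum = $8.646475 → $8.65

$8.65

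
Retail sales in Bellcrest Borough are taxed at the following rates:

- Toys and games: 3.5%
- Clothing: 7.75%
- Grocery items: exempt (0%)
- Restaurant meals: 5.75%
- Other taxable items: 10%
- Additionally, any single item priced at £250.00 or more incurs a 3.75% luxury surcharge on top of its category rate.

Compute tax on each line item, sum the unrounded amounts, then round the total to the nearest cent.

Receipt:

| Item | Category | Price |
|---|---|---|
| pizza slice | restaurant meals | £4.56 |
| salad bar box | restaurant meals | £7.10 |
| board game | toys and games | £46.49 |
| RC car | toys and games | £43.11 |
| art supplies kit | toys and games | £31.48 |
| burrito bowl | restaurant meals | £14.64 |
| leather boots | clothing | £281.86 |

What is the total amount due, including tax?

Pizza slice £4.56: restaurant meals → 5.75% → £0.2622
Salad bar box £7.10: restaurant meals → 5.75% → £0.40825
Board game £46.49: toys and games → 3.5% → £1.62715
RC car £43.11: toys and games → 3.5% → £1.50885
Art supplies kit £31.48: toys and games → 3.5% → £1.1018
Burrito bowl £14.64: restaurant meals → 5.75% → £0.8418
Leather boots £281.86: clothing → 7.75% + 3.75% surcharge = 11.5% → £32.4139
Subtotal = £429.24; unrounded tax = £38.16395 → £38.16; total due = £467.40

£467.40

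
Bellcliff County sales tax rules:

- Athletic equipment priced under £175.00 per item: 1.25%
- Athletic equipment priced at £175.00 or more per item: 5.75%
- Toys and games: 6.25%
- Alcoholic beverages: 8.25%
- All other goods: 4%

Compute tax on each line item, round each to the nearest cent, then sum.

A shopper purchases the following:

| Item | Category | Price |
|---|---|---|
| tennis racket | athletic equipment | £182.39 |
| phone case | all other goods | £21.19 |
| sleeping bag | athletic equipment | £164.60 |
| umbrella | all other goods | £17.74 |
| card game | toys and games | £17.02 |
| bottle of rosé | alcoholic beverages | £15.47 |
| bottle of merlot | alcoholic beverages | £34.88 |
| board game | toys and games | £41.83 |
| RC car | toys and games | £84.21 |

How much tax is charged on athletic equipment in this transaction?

Tennis racket £182.39: athletic equipment, £175.00 or more → 5.75% → £10.49
Sleeping bag £164.60: athletic equipment, under £175.00 → 1.25% → £2.06
Tax on athletic equipment = £10.49 + £2.06 = £12.55

£12.55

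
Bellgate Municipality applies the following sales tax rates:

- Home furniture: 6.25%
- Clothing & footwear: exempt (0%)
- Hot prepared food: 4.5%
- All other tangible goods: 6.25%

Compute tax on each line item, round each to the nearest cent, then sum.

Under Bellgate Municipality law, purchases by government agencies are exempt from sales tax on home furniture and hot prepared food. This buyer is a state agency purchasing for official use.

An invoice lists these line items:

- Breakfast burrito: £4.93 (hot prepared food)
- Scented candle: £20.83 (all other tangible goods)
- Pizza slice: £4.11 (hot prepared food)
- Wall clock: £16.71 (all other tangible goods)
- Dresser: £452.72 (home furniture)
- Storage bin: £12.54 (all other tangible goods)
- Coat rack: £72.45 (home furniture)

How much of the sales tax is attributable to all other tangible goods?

Scented candle £20.83: all other tangible goods → 6.25% → £1.30
Wall clock £16.71: all other tangible goods → 6.25% → £1.04
Storage bin £12.54: all other tangible goods → 6.25% → £0.78
Tax on all other tangible goods = £1.30 + £1.04 + £0.78 = £3.12

£3.12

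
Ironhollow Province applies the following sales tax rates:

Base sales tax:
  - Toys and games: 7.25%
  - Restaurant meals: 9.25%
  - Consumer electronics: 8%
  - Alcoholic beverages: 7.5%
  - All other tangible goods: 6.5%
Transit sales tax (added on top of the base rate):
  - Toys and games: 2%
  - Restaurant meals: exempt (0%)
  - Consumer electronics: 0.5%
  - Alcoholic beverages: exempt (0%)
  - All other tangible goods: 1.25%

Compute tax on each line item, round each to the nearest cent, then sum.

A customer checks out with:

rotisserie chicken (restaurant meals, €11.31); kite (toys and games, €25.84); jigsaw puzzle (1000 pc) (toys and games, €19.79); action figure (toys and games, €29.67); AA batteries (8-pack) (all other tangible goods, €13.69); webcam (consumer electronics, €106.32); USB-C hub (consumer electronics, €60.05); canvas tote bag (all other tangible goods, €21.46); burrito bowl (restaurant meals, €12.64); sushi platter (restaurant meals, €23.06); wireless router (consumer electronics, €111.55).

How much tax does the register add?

€37.65

Rotisserie chicken €11.31: restaurant meals → 9.25% + 0% transit = 9.25% → €1.05
Kite €25.84: toys and games → 7.25% + 2% transit = 9.25% → €2.39
Jigsaw puzzle (1000 pc) €19.79: toys and games → 7.25% + 2% transit = 9.25% → €1.83
Action figure €29.67: toys and games → 7.25% + 2% transit = 9.25% → €2.74
AA batteries (8-pack) €13.69: all other tangible goods → 6.5% + 1.25% transit = 7.75% → €1.06
Webcam €106.32: consumer electronics → 8% + 0.5% transit = 8.5% → €9.04
USB-C hub €60.05: consumer electronics → 8% + 0.5% transit = 8.5% → €5.10
Canvas tote bag €21.46: all other tangible goods → 6.5% + 1.25% transit = 7.75% → €1.66
Burrito bowl €12.64: restaurant meals → 9.25% + 0% transit = 9.25% → €1.17
Sushi platter €23.06: restaurant meals → 9.25% + 0% transit = 9.25% → €2.13
Wireless router €111.55: consumer electronics → 8% + 0.5% transit = 8.5% → €9.48
Total tax = €1.05 + €2.39 + €1.83 + €2.74 + €1.06 + €9.04 + €5.10 + €1.66 + €1.17 + €2.13 + €9.48 = €37.65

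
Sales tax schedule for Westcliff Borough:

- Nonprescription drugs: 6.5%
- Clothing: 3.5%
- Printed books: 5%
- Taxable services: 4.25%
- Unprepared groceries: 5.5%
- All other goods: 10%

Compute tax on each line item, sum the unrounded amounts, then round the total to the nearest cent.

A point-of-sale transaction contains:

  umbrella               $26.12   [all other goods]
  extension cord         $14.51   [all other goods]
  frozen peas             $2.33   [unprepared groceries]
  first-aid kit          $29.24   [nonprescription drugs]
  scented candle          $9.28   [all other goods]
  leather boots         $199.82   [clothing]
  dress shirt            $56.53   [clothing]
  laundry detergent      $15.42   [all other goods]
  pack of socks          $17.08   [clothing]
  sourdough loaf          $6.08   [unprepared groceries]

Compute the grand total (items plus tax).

Umbrella $26.12: all other goods → 10% → $2.612
Extension cord $14.51: all other goods → 10% → $1.451
Frozen peas $2.33: unprepared groceries → 5.5% → $0.12815
First-aid kit $29.24: nonprescription drugs → 6.5% → $1.9006
Scented candle $9.28: all other goods → 10% → $0.928
Leather boots $199.82: clothing → 3.5% → $6.9937
Dress shirt $56.53: clothing → 3.5% → $1.97855
Laundry detergent $15.42: all other goods → 10% → $1.542
Pack of socks $17.08: clothing → 3.5% → $0.5978
Sourdough loaf $6.08: unprepared groceries → 5.5% → $0.3344
Subtotal = $376.41; unrounded tax = $18.4662 → $18.47; total due = $394.88

$394.88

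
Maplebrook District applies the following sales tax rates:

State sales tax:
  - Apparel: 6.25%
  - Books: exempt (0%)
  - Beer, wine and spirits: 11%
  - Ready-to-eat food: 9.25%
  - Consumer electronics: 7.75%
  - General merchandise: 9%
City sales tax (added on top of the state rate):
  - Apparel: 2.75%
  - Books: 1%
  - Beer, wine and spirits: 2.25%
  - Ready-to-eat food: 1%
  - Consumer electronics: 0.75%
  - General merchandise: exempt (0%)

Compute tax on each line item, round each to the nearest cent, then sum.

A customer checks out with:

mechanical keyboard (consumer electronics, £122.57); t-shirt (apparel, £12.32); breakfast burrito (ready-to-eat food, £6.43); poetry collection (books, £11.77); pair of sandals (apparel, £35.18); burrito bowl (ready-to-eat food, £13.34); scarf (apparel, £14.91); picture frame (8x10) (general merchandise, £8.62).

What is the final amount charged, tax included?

Mechanical keyboard £122.57: consumer electronics → 7.75% + 0.75% city = 8.5% → £10.42
T-shirt £12.32: apparel → 6.25% + 2.75% city = 9% → £1.11
Breakfast burrito £6.43: ready-to-eat food → 9.25% + 1% city = 10.25% → £0.66
Poetry collection £11.77: books → 0% + 1% city = 1% → £0.12
Pair of sandals £35.18: apparel → 6.25% + 2.75% city = 9% → £3.17
Burrito bowl £13.34: ready-to-eat food → 9.25% + 1% city = 10.25% → £1.37
Scarf £14.91: apparel → 6.25% + 2.75% city = 9% → £1.34
Picture frame (8x10) £8.62: general merchandise → 9% + 0% city = 9% → £0.78
Subtotal = £225.14; tax = £18.97; total due = £244.11

£244.11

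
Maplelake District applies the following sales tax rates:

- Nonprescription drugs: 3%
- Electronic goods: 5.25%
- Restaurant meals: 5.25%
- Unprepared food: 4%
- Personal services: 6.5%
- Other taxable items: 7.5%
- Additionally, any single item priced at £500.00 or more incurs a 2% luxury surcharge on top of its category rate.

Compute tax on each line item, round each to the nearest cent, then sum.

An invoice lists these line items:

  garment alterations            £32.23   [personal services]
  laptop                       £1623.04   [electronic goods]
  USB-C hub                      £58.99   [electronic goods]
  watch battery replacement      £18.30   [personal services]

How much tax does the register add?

£124.05

Garment alterations £32.23: personal services → 6.5% → £2.09
Laptop £1623.04: electronic goods → 5.25% + 2% surcharge = 7.25% → £117.67
USB-C hub £58.99: electronic goods → 5.25% → £3.10
Watch battery replacement £18.30: personal services → 6.5% → £1.19
Total tax = £2.09 + £117.67 + £3.10 + £1.19 = £124.05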